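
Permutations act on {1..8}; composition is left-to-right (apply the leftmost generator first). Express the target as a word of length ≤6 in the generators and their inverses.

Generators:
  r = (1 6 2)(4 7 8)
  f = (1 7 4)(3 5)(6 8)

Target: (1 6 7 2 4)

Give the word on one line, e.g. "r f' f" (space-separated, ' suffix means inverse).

  after f: (1 7 4)(3 5)(6 8)
  after r': (1 4 2 6 7 8)(3 5)
  after f: (2 8 7 6 4)
  after r: (1 6 7 2 4)

f r' f r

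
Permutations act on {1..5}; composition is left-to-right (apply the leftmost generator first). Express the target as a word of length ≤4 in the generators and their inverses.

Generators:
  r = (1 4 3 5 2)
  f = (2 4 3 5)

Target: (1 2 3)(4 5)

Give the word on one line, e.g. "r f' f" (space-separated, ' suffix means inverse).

f' r'

  after f': (2 5 3 4)
  after r': (1 2 3)(4 5)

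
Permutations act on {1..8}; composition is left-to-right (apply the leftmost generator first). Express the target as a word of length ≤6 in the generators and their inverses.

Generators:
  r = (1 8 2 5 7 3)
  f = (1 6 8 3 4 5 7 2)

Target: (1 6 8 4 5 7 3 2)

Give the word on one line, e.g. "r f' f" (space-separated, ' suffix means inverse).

f r f' r f'

  after f: (1 6 8 3 4 5 7 2)
  after r: (1 6 2 8)(3 4 7 5)
  after f': (2 6 7 4 5 8)
  after r: (1 8 5 2 6 3)(4 7)
  after f': (1 6 8 4 5 7 3 2)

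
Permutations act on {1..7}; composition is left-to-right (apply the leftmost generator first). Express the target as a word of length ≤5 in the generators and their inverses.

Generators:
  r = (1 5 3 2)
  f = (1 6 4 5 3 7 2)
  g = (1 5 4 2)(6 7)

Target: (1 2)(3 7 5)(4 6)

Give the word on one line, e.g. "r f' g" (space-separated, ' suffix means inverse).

  after g': (1 2 4 5)(6 7)
  after g': (1 4)(2 5)
  after f: (1 5)(2 3 7)(4 6)
  after r: (1 3 7)(4 6)
  after r: (1 2)(3 7 5)(4 6)

g' g' f r r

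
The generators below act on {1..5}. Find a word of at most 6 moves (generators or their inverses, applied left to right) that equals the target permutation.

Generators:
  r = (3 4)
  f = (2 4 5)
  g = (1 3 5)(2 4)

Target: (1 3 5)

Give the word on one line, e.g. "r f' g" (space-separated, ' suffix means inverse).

  after g': (1 5 3)(2 4)
  after g': (1 3 5)
  after f: (1 3 2 4 5)
  after f: (1 3 4 2 5)
  after f: (1 3 5)

g' g' f f f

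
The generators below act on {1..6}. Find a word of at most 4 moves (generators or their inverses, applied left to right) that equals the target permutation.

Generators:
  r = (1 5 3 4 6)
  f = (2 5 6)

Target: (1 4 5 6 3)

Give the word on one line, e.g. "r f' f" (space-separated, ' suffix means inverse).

  after r: (1 5 3 4 6)
  after r: (1 3 6 5 4)
  after r: (1 4 5 6 3)

r r r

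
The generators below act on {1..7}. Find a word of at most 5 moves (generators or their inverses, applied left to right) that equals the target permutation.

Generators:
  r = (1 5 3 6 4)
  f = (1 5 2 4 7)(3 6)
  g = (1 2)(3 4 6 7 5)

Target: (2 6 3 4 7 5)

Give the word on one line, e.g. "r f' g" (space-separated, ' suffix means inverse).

f f r g'

  after f: (1 5 2 4 7)(3 6)
  after f: (1 2 7 5 4)
  after r: (1 2 7 3 6 4 5)
  after g': (2 6 3 4 7 5)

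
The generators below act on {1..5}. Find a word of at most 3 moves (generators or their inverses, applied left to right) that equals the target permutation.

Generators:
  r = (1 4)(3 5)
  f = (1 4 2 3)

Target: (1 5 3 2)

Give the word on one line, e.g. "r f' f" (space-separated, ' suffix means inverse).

f' r

  after f': (1 3 2 4)
  after r: (1 5 3 2)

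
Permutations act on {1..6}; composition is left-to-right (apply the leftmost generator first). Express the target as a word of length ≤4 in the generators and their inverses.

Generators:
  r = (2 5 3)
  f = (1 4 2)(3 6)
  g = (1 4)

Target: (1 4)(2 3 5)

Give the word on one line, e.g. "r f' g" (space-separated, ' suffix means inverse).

  after r': (2 3 5)
  after g: (1 4)(2 3 5)

r' g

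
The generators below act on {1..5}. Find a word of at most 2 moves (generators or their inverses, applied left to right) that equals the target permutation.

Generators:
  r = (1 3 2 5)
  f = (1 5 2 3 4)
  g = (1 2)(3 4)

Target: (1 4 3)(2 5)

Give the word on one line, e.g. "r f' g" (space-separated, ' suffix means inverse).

r g'

  after r: (1 3 2 5)
  after g': (1 4 3)(2 5)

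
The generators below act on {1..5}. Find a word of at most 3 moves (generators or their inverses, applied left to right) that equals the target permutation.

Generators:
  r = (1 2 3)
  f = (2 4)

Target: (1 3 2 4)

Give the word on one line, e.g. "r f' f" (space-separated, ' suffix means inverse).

f r'

  after f: (2 4)
  after r': (1 3 2 4)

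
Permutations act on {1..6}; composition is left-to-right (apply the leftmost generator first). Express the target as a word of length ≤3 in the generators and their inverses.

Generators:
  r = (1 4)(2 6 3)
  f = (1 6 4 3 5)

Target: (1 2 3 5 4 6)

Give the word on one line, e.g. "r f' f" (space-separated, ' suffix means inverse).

f r'

  after f: (1 6 4 3 5)
  after r': (1 2 3 5 4 6)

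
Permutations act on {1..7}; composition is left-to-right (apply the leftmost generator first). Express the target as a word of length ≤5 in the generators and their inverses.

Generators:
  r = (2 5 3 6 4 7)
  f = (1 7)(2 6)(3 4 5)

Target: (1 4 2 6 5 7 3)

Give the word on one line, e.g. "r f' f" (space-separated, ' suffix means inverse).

f' f' r f' r'

  after f': (1 7)(2 6)(3 5 4)
  after f': (3 4 5)
  after r: (2 5 6 4 3 7)
  after f': (1 7 6 3)(2 4 5)
  after r': (1 4 2 6 5 7 3)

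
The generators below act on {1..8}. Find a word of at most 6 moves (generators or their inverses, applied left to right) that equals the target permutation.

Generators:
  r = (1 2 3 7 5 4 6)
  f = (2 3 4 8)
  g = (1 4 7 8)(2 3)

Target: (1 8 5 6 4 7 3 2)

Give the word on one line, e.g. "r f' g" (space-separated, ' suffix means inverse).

r' g' r g f

  after r': (1 6 4 5 7 3 2)
  after g': (1 6)(2 8 7)(4 5)
  after r: (2 8 5 6)(3 7)
  after g: (1 4 7 2)(3 8 5 6)
  after f: (1 8 5 6 4 7 3 2)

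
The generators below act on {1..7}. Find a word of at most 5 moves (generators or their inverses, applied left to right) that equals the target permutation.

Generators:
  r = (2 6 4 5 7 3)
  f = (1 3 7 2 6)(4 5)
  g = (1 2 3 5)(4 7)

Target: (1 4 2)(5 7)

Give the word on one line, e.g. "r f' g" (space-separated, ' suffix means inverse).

r g f r

  after r: (2 6 4 5 7 3)
  after g: (1 2 6 7 5 4)
  after f: (1 6 2)(3 7 4)
  after r: (1 4 2)(5 7)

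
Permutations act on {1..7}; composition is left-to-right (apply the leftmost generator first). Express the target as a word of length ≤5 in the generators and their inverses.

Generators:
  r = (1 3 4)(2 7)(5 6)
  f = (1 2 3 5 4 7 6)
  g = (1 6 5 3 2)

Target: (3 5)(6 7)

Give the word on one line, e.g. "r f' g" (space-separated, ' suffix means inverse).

  after f: (1 2 3 5 4 7 6)
  after g': (1 3 6 2 5 4 7)
  after f: (1 5 7 2 4 6 3)
  after r: (1 6 4 5 2)
  after f: (3 5)(6 7)

f g' f r f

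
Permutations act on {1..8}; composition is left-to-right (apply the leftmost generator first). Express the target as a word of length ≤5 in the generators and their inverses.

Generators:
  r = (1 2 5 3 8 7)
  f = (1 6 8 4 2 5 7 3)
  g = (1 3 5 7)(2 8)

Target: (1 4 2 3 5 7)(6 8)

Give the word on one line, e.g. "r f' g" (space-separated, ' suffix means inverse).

r g f

  after r: (1 2 5 3 8 7)
  after g: (1 8)(2 7 3)
  after f: (1 4 2 3 5 7)(6 8)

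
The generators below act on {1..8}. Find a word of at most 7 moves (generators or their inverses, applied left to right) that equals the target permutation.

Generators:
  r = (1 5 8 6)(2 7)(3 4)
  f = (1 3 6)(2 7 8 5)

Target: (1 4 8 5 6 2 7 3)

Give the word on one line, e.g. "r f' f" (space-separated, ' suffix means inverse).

  after r': (1 6 8 5)(2 7)(3 4)
  after f: (2 8)(3 4 6 5)
  after f: (1 3 4)(2 5 6)(7 8)
  after r: (1 4 5)(2 8)(6 7)
  after f': (1 4 8 5 6 2 7 3)

r' f f r f'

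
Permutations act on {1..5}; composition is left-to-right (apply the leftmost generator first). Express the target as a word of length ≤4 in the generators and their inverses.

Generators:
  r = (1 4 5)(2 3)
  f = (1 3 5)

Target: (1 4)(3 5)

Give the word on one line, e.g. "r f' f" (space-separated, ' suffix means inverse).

f f r r

  after f: (1 3 5)
  after f: (1 5 3)
  after r: (2 3 4 5)
  after r: (1 4)(3 5)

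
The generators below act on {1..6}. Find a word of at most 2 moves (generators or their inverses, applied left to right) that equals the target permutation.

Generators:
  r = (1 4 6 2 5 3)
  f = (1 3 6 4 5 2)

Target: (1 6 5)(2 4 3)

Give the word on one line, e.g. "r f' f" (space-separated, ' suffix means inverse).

  after r': (1 3 5 2 6 4)
  after f: (1 6 5)(2 4 3)

r' f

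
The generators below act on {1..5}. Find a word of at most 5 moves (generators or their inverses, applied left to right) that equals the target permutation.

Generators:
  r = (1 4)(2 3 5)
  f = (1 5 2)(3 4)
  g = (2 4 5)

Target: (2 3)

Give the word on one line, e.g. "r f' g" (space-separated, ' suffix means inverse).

f r f g' g'

  after f: (1 5 2)(3 4)
  after r: (1 2 4 5 3)
  after f: (2 3 5 4)
  after g': (2 3 4 5)
  after g': (2 3)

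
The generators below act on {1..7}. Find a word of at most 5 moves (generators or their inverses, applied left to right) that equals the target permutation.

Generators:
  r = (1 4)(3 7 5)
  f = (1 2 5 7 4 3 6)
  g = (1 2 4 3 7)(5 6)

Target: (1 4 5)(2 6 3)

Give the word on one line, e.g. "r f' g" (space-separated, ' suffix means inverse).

r f r f

  after r: (1 4)(3 7 5)
  after f: (1 3 4 2 5 6)
  after r: (1 7 5 6 4 2 3)
  after f: (1 4 5)(2 6 3)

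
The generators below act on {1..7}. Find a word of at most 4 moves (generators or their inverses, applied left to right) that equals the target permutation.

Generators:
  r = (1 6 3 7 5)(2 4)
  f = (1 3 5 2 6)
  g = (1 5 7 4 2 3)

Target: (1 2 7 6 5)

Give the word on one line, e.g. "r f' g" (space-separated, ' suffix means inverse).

r g' f'

  after r: (1 6 3 7 5)(2 4)
  after g': (1 6 2 7)(3 5)
  after f': (1 2 7 6 5)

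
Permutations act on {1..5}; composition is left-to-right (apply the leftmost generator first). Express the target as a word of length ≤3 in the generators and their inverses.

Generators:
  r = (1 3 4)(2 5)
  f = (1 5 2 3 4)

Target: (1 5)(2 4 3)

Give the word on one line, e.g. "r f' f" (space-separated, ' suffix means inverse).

  after f: (1 5 2 3 4)
  after r': (1 2)
  after f': (1 5)(2 4 3)

f r' f'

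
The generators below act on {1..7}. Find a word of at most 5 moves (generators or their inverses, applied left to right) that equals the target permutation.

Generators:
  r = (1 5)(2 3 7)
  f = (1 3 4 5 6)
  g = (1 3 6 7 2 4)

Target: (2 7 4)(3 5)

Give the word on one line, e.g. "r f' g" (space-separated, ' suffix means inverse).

  after g': (1 4 2 7 6 3)
  after f: (1 5 6 4 2 7)
  after f: (1 6 5)(2 7 3 4)
  after f: (2 7 4)(3 5)

g' f f f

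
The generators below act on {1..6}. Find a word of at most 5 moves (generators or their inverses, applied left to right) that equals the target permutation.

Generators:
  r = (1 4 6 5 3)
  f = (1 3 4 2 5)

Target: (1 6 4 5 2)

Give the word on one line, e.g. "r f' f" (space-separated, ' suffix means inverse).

  after f': (1 5 2 4 3)
  after r: (1 3 4)(2 6 5)
  after r: (2 5)(3 6)
  after r: (1 4 6)(2 3 5)
  after r: (1 6 4 5 2)

f' r r r r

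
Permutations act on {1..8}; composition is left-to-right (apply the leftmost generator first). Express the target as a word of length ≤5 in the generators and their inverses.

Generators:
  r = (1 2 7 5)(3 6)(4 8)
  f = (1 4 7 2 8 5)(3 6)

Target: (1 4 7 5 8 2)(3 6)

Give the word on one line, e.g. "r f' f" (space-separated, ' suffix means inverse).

  after r': (1 5 7 2)(3 6)(4 8)
  after f': (1 8)(2 5 4)
  after r: (1 4 7 5 8 2)(3 6)

r' f' r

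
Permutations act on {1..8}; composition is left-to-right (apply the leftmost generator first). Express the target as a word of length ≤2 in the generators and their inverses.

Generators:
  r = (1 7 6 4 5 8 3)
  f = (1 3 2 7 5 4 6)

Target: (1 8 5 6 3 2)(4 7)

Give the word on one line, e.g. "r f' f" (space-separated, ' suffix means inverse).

f r'

  after f: (1 3 2 7 5 4 6)
  after r': (1 8 5 6 3 2)(4 7)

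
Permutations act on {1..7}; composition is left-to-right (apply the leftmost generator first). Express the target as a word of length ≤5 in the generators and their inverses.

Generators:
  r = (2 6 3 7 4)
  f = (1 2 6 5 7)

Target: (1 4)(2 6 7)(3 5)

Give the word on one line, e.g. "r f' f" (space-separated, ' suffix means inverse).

f r' f

  after f: (1 2 6 5 7)
  after r': (1 4 7)(3 6 5)
  after f: (1 4)(2 6 7)(3 5)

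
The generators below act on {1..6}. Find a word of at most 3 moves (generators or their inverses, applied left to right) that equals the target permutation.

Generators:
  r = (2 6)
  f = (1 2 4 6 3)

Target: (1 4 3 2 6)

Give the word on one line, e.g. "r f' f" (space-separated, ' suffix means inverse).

  after f': (1 3 6 4 2)
  after f': (1 6 2 3 4)
  after f': (1 4 3 2 6)

f' f' f'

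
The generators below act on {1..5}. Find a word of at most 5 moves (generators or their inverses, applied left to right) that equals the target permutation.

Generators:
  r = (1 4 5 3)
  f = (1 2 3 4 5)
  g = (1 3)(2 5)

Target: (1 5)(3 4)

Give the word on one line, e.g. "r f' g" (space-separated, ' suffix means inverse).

  after r: (1 4 5 3)
  after g': (1 4 2 5)
  after g': (1 4 5 3)
  after r: (1 5)(3 4)

r g' g' r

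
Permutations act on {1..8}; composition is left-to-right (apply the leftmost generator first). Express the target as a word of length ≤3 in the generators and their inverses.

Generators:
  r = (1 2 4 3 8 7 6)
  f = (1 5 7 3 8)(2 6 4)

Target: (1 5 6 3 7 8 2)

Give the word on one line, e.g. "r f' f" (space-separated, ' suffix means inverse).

  after f: (1 5 7 3 8)(2 6 4)
  after r: (1 5 6 3 7 8 2)

f r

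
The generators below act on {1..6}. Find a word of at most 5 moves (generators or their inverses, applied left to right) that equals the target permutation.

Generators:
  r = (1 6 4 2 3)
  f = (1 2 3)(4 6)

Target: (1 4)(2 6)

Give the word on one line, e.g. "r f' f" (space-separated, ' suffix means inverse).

  after f: (1 2 3)(4 6)
  after r': (1 4)
  after f': (1 6 4 3 2)
  after r: (1 4)(2 6)

f r' f' r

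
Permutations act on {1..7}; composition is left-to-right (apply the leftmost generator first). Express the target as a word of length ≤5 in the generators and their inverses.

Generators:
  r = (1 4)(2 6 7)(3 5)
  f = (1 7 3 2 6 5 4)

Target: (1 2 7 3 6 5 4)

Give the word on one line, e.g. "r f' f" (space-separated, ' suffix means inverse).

f r' r'

  after f: (1 7 3 2 6 5 4)
  after r': (1 6 3 7 5)
  after r': (1 2 7 3 6 5 4)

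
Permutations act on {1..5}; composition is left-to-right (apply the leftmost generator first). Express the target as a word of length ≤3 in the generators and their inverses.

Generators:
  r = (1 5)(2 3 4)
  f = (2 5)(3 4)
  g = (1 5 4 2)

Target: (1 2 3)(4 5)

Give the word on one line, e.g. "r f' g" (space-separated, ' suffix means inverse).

r g g

  after r: (1 5)(2 3 4)
  after g: (1 4)(2 3)
  after g: (1 2 3)(4 5)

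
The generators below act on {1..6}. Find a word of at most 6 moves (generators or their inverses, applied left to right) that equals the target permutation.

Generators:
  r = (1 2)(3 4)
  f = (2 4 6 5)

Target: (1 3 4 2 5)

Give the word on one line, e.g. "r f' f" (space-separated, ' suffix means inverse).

r f r' f'

  after r: (1 2)(3 4)
  after f: (1 4 3 6 5 2)
  after r': (1 3 6 5)
  after f': (1 3 4 2 5)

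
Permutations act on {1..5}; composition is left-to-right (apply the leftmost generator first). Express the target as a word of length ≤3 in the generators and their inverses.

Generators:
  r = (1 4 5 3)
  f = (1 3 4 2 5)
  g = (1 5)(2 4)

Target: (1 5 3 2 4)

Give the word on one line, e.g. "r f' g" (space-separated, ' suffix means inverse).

g f g

  after g: (1 5)(2 4)
  after f: (3 4 5)
  after g: (1 5 3 2 4)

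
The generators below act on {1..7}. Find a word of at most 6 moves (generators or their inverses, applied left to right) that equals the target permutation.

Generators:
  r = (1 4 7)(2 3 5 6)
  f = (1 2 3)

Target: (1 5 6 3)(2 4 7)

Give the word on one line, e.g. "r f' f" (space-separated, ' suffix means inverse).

  after f: (1 2 3)
  after f: (1 3 2)
  after r: (1 5 6 2 4 7)
  after f: (1 5 6 3)(2 4 7)

f f r f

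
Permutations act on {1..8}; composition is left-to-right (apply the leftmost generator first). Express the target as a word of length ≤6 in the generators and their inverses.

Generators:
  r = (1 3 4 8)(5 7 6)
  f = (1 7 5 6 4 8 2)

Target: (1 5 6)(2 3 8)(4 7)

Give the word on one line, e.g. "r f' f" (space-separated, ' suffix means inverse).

f' f' r' f' f'

  after f': (1 2 8 4 6 5 7)
  after f': (1 8 6 7 2 4 5)
  after r': (1 4 6 5 8 7 2 3)
  after f': (1 6 7 8)(2 3)(4 5)
  after f': (1 5 6)(2 3 8)(4 7)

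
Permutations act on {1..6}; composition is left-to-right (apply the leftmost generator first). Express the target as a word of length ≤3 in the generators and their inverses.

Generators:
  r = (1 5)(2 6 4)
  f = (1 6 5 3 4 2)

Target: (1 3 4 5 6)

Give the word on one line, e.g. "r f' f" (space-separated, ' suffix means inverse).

r' f

  after r': (1 5)(2 4 6)
  after f: (1 3 4 5 6)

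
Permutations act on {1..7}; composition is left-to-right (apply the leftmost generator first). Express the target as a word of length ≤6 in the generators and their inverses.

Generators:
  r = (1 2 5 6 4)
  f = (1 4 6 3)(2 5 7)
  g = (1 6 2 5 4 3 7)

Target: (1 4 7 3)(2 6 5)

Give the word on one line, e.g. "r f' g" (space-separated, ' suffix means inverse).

f f f g'

  after f: (1 4 6 3)(2 5 7)
  after f: (1 6)(2 7 5)(3 4)
  after f: (1 3 6 4)
  after g': (1 4 7 3)(2 6 5)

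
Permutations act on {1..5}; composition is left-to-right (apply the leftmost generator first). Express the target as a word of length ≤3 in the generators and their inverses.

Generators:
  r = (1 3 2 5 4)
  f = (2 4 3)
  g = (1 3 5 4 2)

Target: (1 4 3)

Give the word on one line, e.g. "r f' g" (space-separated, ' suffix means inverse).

  after g: (1 3 5 4 2)
  after g: (1 5 2 3 4)
  after r: (1 4 3)

g g r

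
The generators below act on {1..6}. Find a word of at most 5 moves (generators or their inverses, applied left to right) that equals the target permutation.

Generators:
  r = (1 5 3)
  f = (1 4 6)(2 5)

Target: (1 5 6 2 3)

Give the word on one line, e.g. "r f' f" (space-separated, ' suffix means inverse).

  after r: (1 5 3)
  after f: (1 2 5 3 4 6)
  after r: (1 2 3 4 6 5)
  after f': (1 5 6 2 3)

r f r f'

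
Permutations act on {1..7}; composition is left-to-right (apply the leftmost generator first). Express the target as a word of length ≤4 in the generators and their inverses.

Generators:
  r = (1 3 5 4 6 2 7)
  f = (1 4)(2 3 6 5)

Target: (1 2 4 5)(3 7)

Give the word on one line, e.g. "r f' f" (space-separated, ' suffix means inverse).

f r r

  after f: (1 4)(2 3 6 5)
  after r: (1 6 4 3 2 5 7)
  after r: (1 2 4 5)(3 7)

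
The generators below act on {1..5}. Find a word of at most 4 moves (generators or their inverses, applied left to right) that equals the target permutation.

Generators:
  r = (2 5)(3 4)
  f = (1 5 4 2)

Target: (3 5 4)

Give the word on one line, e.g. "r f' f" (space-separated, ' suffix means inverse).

  after f: (1 5 4 2)
  after r: (1 2)(3 4 5)
  after f: (2 5 3)
  after r: (3 5 4)

f r f r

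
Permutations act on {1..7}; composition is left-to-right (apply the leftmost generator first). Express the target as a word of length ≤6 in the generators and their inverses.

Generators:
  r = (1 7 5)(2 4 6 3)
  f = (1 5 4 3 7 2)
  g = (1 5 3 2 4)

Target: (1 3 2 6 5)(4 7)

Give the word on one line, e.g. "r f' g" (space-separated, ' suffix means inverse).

r' r' g f'

  after r': (1 5 7)(2 3 6 4)
  after r': (1 7 5)(2 6)(3 4)
  after g: (1 7 3)(2 6 4)
  after f': (1 3 2 6 5)(4 7)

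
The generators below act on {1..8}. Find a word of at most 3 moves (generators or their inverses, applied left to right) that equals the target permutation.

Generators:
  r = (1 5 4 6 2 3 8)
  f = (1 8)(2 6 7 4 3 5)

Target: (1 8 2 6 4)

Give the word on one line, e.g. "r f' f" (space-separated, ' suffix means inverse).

  after f: (1 8)(2 6 7 4 3 5)
  after r: (3 4 8 5)(6 7)
  after f: (1 8 2 6 4)

f r f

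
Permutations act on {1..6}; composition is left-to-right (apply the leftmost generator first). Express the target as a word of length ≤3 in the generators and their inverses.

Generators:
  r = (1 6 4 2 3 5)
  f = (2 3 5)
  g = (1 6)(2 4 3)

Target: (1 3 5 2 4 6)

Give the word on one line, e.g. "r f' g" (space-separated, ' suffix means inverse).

r' f f

  after r': (1 5 3 2 4 6)
  after f: (1 2 4 6)
  after f: (1 3 5 2 4 6)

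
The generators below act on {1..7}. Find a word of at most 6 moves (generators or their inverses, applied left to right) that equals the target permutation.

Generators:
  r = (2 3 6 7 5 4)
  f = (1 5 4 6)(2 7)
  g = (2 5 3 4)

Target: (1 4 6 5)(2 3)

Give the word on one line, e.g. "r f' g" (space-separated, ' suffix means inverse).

  after g: (2 5 3 4)
  after g: (2 3)(4 5)
  after f: (1 5 6)(2 3 7)
  after f: (1 4 6 5)(2 3)

g g f f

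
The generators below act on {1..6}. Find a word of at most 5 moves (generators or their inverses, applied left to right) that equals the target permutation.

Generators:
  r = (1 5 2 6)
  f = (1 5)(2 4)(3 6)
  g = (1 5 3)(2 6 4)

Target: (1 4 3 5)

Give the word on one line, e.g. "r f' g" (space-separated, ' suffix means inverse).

  after f': (1 5)(2 4)(3 6)
  after r: (1 2 4 6 3)
  after f': (1 4 3 5)

f' r f'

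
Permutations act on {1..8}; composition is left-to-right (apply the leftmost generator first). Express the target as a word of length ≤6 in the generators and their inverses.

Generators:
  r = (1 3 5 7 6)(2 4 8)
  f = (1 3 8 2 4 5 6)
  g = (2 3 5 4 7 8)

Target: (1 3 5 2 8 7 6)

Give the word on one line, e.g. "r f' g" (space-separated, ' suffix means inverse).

  after r: (1 3 5 7 6)(2 4 8)
  after f: (1 8 4 2 5 7)(3 6)
  after r': (1 4 8 2 3 7 6)
  after g': (1 5 3 4 7 6)
  after g': (1 3 5 2 8 7 6)

r f r' g' g'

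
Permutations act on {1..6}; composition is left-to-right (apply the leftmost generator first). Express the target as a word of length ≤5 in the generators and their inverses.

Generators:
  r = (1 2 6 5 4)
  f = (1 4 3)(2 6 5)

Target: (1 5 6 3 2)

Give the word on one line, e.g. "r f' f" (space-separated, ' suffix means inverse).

  after r: (1 2 6 5 4)
  after f': (1 5)(3 4)
  after r': (1 6 2)(3 5 4)
  after r': (1 2 4 3 6)
  after f': (1 5 6 3 2)

r f' r' r' f'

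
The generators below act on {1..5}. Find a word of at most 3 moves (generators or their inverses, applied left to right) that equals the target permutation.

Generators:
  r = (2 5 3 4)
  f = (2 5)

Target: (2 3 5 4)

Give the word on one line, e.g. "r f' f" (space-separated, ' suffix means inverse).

  after r': (2 4 3 5)
  after r': (2 3)(4 5)
  after f': (2 3 5 4)

r' r' f'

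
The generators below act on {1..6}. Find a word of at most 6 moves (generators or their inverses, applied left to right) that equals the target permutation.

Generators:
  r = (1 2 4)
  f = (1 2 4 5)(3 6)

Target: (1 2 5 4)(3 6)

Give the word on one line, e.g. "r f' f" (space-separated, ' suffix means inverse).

  after r: (1 2 4)
  after f: (1 4 2 5)(3 6)
  after r: (2 5)(3 6)
  after r: (1 2 5 4)(3 6)

r f r r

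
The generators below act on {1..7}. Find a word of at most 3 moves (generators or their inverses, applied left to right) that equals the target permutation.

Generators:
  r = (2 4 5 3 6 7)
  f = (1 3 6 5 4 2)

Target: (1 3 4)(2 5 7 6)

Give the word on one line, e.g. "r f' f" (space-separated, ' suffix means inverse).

f f r'

  after f: (1 3 6 5 4 2)
  after f: (1 6 4)(2 3 5)
  after r': (1 3 4)(2 5 7 6)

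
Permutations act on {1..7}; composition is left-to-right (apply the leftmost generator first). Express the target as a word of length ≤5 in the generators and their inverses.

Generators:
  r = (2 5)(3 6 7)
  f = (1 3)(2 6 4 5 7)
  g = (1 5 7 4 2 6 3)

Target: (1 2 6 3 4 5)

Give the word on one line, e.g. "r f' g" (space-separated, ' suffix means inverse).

  after g': (1 3 6 2 4 7 5)
  after f: (2 5 3 4)
  after g: (1 5)(2 7 4 6 3)
  after f: (1 7 5 3 6)
  after f: (1 2 6 3 4 5)

g' f g f f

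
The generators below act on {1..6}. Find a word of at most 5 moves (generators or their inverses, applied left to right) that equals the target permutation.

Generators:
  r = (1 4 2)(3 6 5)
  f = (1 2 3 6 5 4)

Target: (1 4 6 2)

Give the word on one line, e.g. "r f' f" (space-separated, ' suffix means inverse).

r f r

  after r: (1 4 2)(3 6 5)
  after f: (3 5 6 4)
  after r: (1 4 6 2)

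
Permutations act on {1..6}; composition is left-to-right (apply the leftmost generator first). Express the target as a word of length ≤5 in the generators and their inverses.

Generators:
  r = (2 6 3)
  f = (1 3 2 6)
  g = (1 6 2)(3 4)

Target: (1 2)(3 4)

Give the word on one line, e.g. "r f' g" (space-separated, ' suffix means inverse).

f r' g

  after f: (1 3 2 6)
  after r': (1 6)
  after g: (1 2)(3 4)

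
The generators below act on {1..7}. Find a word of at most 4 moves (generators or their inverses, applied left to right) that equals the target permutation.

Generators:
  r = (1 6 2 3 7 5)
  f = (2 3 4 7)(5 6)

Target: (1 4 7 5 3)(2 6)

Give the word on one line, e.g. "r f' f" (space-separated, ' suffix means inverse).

  after r': (1 5 7 3 2 6)
  after r': (1 7 2)(3 6 5)
  after r': (1 3)(2 5)(6 7)
  after f: (1 4 7 5 3)(2 6)

r' r' r' f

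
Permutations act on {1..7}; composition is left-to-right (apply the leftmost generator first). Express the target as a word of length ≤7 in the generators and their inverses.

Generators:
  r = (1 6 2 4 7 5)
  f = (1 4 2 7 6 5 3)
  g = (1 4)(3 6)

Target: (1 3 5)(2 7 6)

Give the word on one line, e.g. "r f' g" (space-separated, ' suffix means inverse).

r' f r' g g

  after r': (1 5 7 4 2 6)
  after f: (1 3)(2 5 6 4 7)
  after r': (1 3 5)(2 7 6)
  after g: (1 6 2 7 3 5 4)
  after g: (1 3 5)(2 7 6)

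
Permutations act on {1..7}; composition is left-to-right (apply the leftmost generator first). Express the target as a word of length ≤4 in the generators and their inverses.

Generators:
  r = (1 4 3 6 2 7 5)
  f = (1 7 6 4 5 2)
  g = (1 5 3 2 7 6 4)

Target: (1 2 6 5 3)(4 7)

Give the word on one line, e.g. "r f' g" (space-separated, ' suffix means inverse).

g f

  after g: (1 5 3 2 7 6 4)
  after f: (1 2 6 5 3)(4 7)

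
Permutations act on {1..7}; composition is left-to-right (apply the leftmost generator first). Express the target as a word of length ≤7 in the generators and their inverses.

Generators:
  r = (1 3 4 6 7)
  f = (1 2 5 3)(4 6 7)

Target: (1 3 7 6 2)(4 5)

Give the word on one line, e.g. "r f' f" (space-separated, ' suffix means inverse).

f r r f f

  after f: (1 2 5 3)(4 6 7)
  after r: (1 2 5 4 7 6)
  after r: (1 2 5 6 3 4)
  after f: (1 5 7 4 2 3 6)
  after f: (1 3 7 6 2)(4 5)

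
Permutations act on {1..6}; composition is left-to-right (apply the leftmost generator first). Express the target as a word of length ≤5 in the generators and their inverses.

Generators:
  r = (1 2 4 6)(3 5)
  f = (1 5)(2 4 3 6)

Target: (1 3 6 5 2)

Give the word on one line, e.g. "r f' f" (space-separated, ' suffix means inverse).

f' r' r' r'

  after f': (1 5)(2 6 3 4)
  after r': (1 3 2 4)(5 6)
  after r': (1 5 4 6 3)
  after r': (1 3 6 5 2)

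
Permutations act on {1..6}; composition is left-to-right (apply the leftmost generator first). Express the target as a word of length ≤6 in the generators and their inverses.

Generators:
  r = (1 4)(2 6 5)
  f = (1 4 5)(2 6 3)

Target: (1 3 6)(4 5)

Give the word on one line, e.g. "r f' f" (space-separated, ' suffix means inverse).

  after f: (1 4 5)(2 6 3)
  after f: (1 5 4)(2 3 6)
  after r': (1 6 5)(2 3)
  after f': (1 2 6 4)
  after f': (1 3 6)(4 5)

f f r' f' f'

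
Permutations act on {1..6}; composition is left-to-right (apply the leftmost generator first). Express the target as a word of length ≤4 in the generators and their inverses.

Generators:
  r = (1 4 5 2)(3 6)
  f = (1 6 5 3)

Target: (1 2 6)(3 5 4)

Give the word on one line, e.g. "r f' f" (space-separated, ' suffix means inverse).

f r' f r'

  after f: (1 6 5 3)
  after r': (1 3 2 5 6 4)
  after f: (2 3)(4 6)
  after r': (1 2 6)(3 5 4)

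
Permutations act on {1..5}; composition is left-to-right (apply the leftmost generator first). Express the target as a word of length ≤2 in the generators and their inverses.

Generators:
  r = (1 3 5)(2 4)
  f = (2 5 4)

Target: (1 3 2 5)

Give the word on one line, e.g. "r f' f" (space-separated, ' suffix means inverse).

  after r: (1 3 5)(2 4)
  after f': (1 3 2 5)

r f'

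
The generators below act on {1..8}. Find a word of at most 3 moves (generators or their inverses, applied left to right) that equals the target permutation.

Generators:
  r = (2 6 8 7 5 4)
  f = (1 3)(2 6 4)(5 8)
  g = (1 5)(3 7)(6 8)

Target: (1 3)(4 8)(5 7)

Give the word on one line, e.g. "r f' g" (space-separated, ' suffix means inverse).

  after f': (1 3)(2 4 6)(5 8)
  after r: (1 3)(4 8)(5 7)

f' r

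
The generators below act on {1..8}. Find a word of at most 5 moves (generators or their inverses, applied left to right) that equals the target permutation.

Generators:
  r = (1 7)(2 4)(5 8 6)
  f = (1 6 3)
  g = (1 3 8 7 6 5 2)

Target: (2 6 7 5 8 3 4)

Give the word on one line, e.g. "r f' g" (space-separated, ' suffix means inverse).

  after f: (1 6 3)
  after g': (1 7 8 3 2 5 6)
  after r': (2 6 7 5 8 3 4)

f g' r'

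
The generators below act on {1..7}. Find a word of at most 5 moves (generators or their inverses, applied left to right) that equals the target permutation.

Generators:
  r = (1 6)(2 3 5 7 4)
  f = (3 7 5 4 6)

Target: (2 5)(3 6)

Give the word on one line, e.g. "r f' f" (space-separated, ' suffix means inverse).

  after r': (1 6)(2 4 7 5 3)
  after r': (2 7 3 4 5)
  after f: (2 5)(3 6)

r' r' f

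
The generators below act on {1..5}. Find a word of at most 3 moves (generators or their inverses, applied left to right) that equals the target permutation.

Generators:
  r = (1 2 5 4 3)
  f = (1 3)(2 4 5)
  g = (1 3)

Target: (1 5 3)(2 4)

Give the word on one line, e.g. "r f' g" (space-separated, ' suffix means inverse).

  after r: (1 2 5 4 3)
  after g': (1 2 5 4)
  after r: (1 5 3)(2 4)

r g' r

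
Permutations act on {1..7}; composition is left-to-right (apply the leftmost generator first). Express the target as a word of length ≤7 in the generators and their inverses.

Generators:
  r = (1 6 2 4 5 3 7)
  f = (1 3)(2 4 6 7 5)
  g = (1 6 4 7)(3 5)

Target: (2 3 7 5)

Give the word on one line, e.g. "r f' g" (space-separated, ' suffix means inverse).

  after g: (1 6 4 7)(3 5)
  after f: (1 7 3 2 4 5)
  after f: (1 5 3 4 2 6 7)
  after g': (1 3 6 4 2)
  after f: (2 3 7 5)

g f f g' f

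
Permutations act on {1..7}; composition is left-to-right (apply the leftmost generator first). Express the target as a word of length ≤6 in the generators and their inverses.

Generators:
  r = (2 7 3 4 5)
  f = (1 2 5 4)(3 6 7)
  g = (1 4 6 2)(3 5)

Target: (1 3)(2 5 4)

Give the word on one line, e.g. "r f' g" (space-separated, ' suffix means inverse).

r' f g' f f

  after r': (2 5 4 3 7)
  after f: (1 2 4 6 7 5)
  after g': (1 6 7 3 5 2)
  after f: (1 7 6 3 4)
  after f: (1 3)(2 5 4)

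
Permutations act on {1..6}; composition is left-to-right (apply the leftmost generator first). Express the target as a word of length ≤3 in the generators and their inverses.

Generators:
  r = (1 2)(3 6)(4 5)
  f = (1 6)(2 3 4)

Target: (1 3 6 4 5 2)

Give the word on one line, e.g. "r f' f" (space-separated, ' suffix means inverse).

  after r: (1 2)(3 6)(4 5)
  after f': (1 4 5 3)(2 6)
  after f': (1 3 6 4 5 2)

r f' f'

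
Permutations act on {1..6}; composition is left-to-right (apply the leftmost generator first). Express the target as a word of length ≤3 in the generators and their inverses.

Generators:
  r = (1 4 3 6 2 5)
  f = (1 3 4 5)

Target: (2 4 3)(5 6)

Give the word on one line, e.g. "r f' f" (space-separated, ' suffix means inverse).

  after r: (1 4 3 6 2 5)
  after f: (1 5 3 6 2)
  after r: (2 4 3)(5 6)

r f r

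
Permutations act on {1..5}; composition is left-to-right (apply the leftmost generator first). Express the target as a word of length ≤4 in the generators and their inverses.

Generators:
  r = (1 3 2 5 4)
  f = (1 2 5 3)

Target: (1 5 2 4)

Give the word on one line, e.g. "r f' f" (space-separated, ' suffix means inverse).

r r f

  after r: (1 3 2 5 4)
  after r: (1 2 4 3 5)
  after f: (1 5 2 4)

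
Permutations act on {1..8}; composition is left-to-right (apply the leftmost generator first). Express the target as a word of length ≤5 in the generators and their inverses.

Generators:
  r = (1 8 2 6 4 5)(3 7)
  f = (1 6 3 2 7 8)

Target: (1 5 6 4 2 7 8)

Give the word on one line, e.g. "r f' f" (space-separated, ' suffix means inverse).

r' r' f f r

  after r': (1 5 4 6 2 8)(3 7)
  after r': (1 4 2)(5 6 8)
  after f: (1 4 7 8 5 3 2 6)
  after f: (1 4 8 5 2 3 7)
  after r: (1 5 6 4 2 7 8)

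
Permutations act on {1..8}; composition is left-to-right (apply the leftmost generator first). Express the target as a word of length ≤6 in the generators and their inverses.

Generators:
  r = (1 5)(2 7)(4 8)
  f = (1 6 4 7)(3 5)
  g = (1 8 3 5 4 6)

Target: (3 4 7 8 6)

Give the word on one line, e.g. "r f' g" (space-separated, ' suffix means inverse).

f r' g' r' g'

  after f: (1 6 4 7)(3 5)
  after r': (1 6 8 4 2 7 5 3)
  after g': (1 4 2 7 3 6)(5 8)
  after r': (1 8)(3 6 5 4 7)
  after g': (3 4 7 8 6)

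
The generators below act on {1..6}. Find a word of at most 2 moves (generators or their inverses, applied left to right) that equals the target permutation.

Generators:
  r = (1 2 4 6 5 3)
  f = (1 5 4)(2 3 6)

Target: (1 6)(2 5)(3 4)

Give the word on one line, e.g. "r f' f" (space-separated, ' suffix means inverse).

r' f

  after r': (1 3 5 6 4 2)
  after f: (1 6)(2 5)(3 4)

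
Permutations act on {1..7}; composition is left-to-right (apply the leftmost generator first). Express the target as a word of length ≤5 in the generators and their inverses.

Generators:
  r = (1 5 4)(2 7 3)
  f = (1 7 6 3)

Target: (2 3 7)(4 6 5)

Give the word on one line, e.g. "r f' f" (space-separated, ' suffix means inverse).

f' f' r f f

  after f': (1 3 6 7)
  after f': (1 6)(3 7)
  after r: (1 6 5 4)(2 7)
  after f: (1 3)(2 6 5 4 7)
  after f: (2 3 7)(4 6 5)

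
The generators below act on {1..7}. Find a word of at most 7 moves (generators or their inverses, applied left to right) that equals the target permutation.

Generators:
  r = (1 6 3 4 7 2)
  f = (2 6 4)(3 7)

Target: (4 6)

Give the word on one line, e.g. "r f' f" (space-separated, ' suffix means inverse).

  after f': (2 4 6)(3 7)
  after r': (1 2 3 4)(6 7)
  after f: (1 6 3 2 7 4)
  after r': (2 4)(3 7)
  after f: (4 6)

f' r' f r' f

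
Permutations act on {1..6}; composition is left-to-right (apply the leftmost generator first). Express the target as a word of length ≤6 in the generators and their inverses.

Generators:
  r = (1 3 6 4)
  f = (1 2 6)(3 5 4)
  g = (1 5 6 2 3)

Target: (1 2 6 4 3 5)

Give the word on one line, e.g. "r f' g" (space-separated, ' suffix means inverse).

r f f f g'

  after r: (1 3 6 4)
  after f: (1 5 4 2 6 3)
  after f: (1 4 6 5 3 2)
  after f: (1 3 6 4)
  after g': (1 2 6 4 3 5)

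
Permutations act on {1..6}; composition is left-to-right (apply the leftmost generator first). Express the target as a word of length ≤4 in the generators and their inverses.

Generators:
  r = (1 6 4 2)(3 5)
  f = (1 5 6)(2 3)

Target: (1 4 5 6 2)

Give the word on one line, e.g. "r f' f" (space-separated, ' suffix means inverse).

f r f r'

  after f: (1 5 6)(2 3)
  after r: (1 3)(2 5 4)
  after f: (1 2 6)(3 5 4)
  after r': (1 4 5 6 2)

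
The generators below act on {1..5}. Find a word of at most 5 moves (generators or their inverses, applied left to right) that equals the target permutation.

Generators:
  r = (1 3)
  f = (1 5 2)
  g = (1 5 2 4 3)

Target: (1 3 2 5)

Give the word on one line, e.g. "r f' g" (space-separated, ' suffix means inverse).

  after r: (1 3)
  after f': (1 3 2 5)
  after r: (2 5 3)
  after r: (1 3 2 5)

r f' r r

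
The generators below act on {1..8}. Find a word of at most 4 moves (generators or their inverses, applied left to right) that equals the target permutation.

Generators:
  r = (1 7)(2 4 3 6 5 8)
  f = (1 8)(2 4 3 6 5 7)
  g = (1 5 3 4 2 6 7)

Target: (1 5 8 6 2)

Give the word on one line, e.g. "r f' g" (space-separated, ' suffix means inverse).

  after r': (1 7)(2 8 5 6 3 4)
  after g': (1 6 5 2 8)
  after r': (1 3 4 2 5 8 7)
  after g': (1 5 8 6 2)

r' g' r' g'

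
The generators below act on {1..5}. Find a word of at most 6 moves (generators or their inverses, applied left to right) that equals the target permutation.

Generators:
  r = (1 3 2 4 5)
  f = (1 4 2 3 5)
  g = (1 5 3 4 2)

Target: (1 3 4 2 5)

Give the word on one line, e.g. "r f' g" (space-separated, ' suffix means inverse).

  after f: (1 4 2 3 5)
  after g': (1 3)(2 5)
  after g': (1 5 4 3 2)
  after f': (1 3 4 2 5)

f g' g' f'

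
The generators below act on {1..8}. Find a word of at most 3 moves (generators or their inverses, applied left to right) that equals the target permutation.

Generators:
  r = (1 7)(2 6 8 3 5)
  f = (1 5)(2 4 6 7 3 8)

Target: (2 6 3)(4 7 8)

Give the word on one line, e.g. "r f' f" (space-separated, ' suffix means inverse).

f f

  after f: (1 5)(2 4 6 7 3 8)
  after f: (2 6 3)(4 7 8)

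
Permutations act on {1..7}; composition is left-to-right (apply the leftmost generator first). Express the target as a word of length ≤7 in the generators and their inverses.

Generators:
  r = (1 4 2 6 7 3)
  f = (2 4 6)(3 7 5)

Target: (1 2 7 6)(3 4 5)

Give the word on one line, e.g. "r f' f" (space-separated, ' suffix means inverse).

r r r f' f'

  after r: (1 4 2 6 7 3)
  after r: (1 2 7)(3 4 6)
  after r: (1 6)(2 3)(4 7)
  after f': (1 4 3 6)(2 5 7)
  after f': (1 2 7 6)(3 4 5)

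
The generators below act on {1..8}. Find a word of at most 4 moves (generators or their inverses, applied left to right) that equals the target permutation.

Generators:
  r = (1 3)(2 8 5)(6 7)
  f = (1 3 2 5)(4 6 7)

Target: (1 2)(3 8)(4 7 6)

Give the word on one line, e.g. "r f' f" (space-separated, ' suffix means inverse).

  after r': (1 3)(2 5 8)(6 7)
  after f': (3 5 8)(4 7)
  after r': (1 3 8)(2 5)(4 6 7)
  after f: (1 2)(3 8)(4 7 6)

r' f' r' f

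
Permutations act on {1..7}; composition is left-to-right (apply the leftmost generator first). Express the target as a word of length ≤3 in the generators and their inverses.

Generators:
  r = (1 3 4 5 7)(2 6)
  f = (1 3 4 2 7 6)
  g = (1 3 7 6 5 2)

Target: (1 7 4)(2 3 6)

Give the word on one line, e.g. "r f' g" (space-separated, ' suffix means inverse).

f' f'

  after f': (1 6 7 2 4 3)
  after f': (1 7 4)(2 3 6)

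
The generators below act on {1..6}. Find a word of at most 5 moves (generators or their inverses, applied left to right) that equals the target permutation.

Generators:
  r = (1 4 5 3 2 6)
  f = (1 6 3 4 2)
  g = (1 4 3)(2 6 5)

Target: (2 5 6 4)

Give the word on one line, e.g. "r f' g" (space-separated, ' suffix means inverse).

  after f: (1 6 3 4 2)
  after r': (1 2 6 5 4 3)
  after g: (1 6 2 5 3 4)
  after f': (2 5 6 4)

f r' g f'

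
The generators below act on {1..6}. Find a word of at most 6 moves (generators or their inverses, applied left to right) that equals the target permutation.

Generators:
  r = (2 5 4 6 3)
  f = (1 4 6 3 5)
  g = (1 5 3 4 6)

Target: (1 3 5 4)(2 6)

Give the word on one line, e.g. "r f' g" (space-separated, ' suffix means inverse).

  after g': (1 6 4 3 5)
  after r: (1 3 4 2 5)
  after f: (1 5 4 2)(3 6)
  after r: (1 4 5 6 2)
  after g': (1 3 5 4)(2 6)

g' r f r g'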